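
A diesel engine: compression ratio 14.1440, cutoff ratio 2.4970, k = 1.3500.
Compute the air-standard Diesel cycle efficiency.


r^(k-1) = 2.5276
rc^k = 3.4397
eta = 0.5224 = 52.2391%

52.2391%


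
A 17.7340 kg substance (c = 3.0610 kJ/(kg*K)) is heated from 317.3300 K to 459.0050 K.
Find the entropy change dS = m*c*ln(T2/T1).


T2/T1 = 1.4465
ln(T2/T1) = 0.3691
dS = 17.7340 * 3.0610 * 0.3691 = 20.0372 kJ/K

20.0372 kJ/K


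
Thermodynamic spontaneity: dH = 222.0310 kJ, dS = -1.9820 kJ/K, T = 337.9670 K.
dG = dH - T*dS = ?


T*dS = 337.9670 * -1.9820 = -669.8506 kJ
dG = 222.0310 + 669.8506 = 891.8816 kJ (non-spontaneous)

dG = 891.8816 kJ, non-spontaneous


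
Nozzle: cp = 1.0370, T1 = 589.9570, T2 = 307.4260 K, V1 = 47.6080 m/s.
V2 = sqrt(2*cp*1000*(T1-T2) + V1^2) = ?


dT = 282.5310 K
2*cp*1000*dT = 585969.2940
V1^2 = 2266.5217
V2 = sqrt(588235.8157) = 766.9653 m/s

766.9653 m/s


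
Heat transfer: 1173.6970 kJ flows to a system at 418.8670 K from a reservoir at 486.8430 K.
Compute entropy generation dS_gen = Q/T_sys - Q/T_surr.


dS_sys = 1173.6970/418.8670 = 2.8021 kJ/K
dS_surr = -1173.6970/486.8430 = -2.4108 kJ/K
dS_gen = 2.8021 - 2.4108 = 0.3912 kJ/K (irreversible)

dS_gen = 0.3912 kJ/K, irreversible


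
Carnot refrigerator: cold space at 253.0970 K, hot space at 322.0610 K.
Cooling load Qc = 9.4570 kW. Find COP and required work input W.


COP = 253.0970 / 68.9640 = 3.6700
W = 9.4570 / 3.6700 = 2.5768 kW

COP = 3.6700, W = 2.5768 kW


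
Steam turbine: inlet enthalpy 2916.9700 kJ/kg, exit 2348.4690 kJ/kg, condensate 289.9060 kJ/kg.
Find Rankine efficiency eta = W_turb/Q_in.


W = 568.5010 kJ/kg
Q_in = 2627.0640 kJ/kg
eta = 0.2164 = 21.6402%

eta = 21.6402%


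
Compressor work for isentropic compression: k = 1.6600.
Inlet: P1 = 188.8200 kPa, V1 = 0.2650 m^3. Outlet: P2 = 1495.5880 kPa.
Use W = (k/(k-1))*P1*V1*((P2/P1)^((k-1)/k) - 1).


(k-1)/k = 0.3976
(P2/P1)^exp = 2.2769
W = 2.5152 * 188.8200 * 0.2650 * (2.2769 - 1) = 160.6970 kJ

160.6970 kJ


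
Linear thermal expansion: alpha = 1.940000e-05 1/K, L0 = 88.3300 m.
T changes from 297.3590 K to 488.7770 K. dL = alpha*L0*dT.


dT = 191.4180 K
dL = 1.940000e-05 * 88.3300 * 191.4180 = 0.328014 m
L_final = 88.658014 m

dL = 0.328014 m


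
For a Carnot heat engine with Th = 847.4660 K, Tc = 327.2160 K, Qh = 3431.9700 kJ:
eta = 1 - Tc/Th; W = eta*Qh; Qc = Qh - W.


eta = 1 - 327.2160/847.4660 = 0.6139
W = 0.6139 * 3431.9700 = 2106.8484 kJ
Qc = 3431.9700 - 2106.8484 = 1325.1216 kJ

eta = 61.3889%, W = 2106.8484 kJ, Qc = 1325.1216 kJ


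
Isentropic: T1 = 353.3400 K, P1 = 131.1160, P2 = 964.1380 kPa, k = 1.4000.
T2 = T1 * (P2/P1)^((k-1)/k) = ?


(k-1)/k = 0.2857
(P2/P1)^exp = 1.7683
T2 = 353.3400 * 1.7683 = 624.8266 K

624.8266 K


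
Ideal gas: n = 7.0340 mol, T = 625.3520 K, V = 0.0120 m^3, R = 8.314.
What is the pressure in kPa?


P = nRT/V = 7.0340 * 8.314 * 625.3520 / 0.0120
= 36571.0077 / 0.0120 = 3047583.9748 Pa = 3047.5840 kPa

3047.5840 kPa


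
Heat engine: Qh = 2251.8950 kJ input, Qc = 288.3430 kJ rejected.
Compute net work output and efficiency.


W = 2251.8950 - 288.3430 = 1963.5520 kJ
eta = 1963.5520 / 2251.8950 = 0.8720 = 87.1955%

W = 1963.5520 kJ, eta = 87.1955%


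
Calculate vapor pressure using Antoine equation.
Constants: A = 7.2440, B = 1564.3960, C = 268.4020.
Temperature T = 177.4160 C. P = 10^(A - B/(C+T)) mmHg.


C+T = 445.8180
B/(C+T) = 3.5090
log10(P) = 7.2440 - 3.5090 = 3.7350
P = 10^3.7350 = 5431.9243 mmHg

5431.9243 mmHg


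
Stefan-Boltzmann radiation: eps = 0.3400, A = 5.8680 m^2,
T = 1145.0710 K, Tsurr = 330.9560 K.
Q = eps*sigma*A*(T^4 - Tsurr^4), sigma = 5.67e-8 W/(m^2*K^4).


T^4 = 1.7192e+12
Tsurr^4 = 1.1997e+10
Q = 0.3400 * 5.67e-8 * 5.8680 * 1.7072e+12 = 193125.8781 W

193125.8781 W


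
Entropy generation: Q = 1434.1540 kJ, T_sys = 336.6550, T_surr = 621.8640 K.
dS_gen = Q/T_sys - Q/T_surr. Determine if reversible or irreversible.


dS_sys = 1434.1540/336.6550 = 4.2600 kJ/K
dS_surr = -1434.1540/621.8640 = -2.3062 kJ/K
dS_gen = 4.2600 - 2.3062 = 1.9538 kJ/K (irreversible)

dS_gen = 1.9538 kJ/K, irreversible


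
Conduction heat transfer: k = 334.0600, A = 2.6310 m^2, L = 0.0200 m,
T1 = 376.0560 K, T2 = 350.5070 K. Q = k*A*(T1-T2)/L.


dT = 25.5490 K
Q = 334.0600 * 2.6310 * 25.5490 / 0.0200 = 1122765.9556 W

1122765.9556 W


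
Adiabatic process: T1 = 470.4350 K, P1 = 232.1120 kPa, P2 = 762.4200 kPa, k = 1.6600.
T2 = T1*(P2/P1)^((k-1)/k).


(k-1)/k = 0.3976
(P2/P1)^exp = 1.6046
T2 = 470.4350 * 1.6046 = 754.8380 K

754.8380 K


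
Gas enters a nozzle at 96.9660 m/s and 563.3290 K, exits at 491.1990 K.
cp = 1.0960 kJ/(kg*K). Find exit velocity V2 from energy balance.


dT = 72.1300 K
2*cp*1000*dT = 158108.9600
V1^2 = 9402.4052
V2 = sqrt(167511.3652) = 409.2815 m/s

409.2815 m/s


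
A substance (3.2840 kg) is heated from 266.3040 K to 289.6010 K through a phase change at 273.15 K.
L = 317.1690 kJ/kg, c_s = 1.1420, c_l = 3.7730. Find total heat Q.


Q1 (sensible, solid) = 3.2840 * 1.1420 * 6.8460 = 25.6747 kJ
Q2 (latent) = 3.2840 * 317.1690 = 1041.5830 kJ
Q3 (sensible, liquid) = 3.2840 * 3.7730 * 16.4510 = 203.8366 kJ
Q_total = 1271.0944 kJ

1271.0944 kJ


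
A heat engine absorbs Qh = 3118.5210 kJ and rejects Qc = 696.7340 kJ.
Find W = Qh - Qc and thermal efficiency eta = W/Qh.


W = 3118.5210 - 696.7340 = 2421.7870 kJ
eta = 2421.7870 / 3118.5210 = 0.7766 = 77.6582%

W = 2421.7870 kJ, eta = 77.6582%


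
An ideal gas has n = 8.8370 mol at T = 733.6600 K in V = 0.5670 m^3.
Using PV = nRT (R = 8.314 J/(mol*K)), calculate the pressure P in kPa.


P = nRT/V = 8.8370 * 8.314 * 733.6600 / 0.5670
= 53902.6003 / 0.5670 = 95066.3145 Pa = 95.0663 kPa

95.0663 kPa


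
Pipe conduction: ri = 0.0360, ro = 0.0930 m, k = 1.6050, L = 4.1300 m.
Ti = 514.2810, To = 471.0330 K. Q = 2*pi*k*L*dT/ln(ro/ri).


dT = 43.2480 K
ln(ro/ri) = 0.9491
Q = 2*pi*1.6050*4.1300*43.2480 / 0.9491 = 1897.8763 W

1897.8763 W


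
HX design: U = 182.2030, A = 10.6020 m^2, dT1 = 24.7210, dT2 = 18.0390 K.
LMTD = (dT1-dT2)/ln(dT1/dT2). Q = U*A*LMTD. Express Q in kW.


LMTD = 21.2048 K
Q = 182.2030 * 10.6020 * 21.2048 = 40961.6984 W = 40.9617 kW

40.9617 kW


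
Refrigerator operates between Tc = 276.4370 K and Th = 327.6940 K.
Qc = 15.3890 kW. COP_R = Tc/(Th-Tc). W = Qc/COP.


COP = 276.4370 / 51.2570 = 5.3932
W = 15.3890 / 5.3932 = 2.8534 kW

COP = 5.3932, W = 2.8534 kW


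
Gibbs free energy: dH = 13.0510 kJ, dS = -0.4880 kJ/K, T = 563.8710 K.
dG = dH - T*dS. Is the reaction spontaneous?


T*dS = 563.8710 * -0.4880 = -275.1690 kJ
dG = 13.0510 + 275.1690 = 288.2200 kJ (non-spontaneous)

dG = 288.2200 kJ, non-spontaneous


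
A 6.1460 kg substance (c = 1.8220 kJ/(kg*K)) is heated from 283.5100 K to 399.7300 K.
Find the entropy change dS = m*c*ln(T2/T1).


T2/T1 = 1.4099
ln(T2/T1) = 0.3435
dS = 6.1460 * 1.8220 * 0.3435 = 3.8470 kJ/K

3.8470 kJ/K


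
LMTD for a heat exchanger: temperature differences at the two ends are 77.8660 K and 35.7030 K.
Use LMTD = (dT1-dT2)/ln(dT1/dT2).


dT1/dT2 = 2.1809
ln(dT1/dT2) = 0.7798
LMTD = 42.1630 / 0.7798 = 54.0721 K

54.0721 K


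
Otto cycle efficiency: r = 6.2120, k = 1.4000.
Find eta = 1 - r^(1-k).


r^(k-1) = 2.0763
eta = 1 - 1/2.0763 = 0.5184 = 51.8377%

51.8377%


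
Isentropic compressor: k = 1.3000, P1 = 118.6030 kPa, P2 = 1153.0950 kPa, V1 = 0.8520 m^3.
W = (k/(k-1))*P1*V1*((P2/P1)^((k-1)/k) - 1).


(k-1)/k = 0.2308
(P2/P1)^exp = 1.6902
W = 4.3333 * 118.6030 * 0.8520 * (1.6902 - 1) = 302.2412 kJ

302.2412 kJ


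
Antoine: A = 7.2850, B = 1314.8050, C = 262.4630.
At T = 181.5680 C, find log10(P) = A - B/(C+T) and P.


C+T = 444.0310
B/(C+T) = 2.9611
log10(P) = 7.2850 - 2.9611 = 4.3239
P = 10^4.3239 = 21083.0879 mmHg

21083.0879 mmHg


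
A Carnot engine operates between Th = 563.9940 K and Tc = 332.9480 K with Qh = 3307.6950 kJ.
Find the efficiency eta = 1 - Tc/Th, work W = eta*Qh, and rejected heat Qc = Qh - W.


eta = 1 - 332.9480/563.9940 = 0.4097
W = 0.4097 * 3307.6950 = 1355.0316 kJ
Qc = 3307.6950 - 1355.0316 = 1952.6634 kJ

eta = 40.9660%, W = 1355.0316 kJ, Qc = 1952.6634 kJ


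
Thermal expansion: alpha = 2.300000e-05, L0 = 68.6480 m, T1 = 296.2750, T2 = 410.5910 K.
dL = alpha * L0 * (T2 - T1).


dT = 114.3160 K
dL = 2.300000e-05 * 68.6480 * 114.3160 = 0.180494 m
L_final = 68.828494 m

dL = 0.180494 m


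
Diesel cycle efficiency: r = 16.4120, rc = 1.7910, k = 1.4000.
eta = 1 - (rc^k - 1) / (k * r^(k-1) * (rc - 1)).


r^(k-1) = 3.0624
rc^k = 2.2612
eta = 0.6281 = 62.8118%

62.8118%


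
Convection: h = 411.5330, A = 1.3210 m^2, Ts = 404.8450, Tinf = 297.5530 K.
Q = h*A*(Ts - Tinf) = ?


dT = 107.2920 K
Q = 411.5330 * 1.3210 * 107.2920 = 58327.6964 W

58327.6964 W


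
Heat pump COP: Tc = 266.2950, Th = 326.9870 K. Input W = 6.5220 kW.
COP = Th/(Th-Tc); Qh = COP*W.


COP = 326.9870 / 60.6920 = 5.3876
Qh = 5.3876 * 6.5220 = 35.1382 kW

COP = 5.3876, Qh = 35.1382 kW


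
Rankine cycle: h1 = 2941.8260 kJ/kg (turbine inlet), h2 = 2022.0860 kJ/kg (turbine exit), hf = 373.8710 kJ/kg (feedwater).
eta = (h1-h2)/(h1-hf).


W = 919.7400 kJ/kg
Q_in = 2567.9550 kJ/kg
eta = 0.3582 = 35.8160%

eta = 35.8160%


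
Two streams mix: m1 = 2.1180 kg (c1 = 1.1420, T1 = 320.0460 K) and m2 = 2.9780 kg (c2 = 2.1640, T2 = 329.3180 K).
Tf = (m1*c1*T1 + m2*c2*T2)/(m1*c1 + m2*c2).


num = 2896.3675
den = 8.8631
Tf = 326.7877 K

326.7877 K


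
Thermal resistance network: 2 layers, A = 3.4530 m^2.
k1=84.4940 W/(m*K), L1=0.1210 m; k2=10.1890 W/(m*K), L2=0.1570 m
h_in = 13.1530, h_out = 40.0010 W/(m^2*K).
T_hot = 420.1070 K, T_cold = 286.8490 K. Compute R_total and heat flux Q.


R_conv_in = 1/(13.1530*3.4530) = 0.0220
R_1 = 0.1210/(84.4940*3.4530) = 0.0004
R_2 = 0.1570/(10.1890*3.4530) = 0.0045
R_conv_out = 1/(40.0010*3.4530) = 0.0072
R_total = 0.0341 K/W
Q = 133.2580 / 0.0341 = 3903.8414 W

R_total = 0.0341 K/W, Q = 3903.8414 W


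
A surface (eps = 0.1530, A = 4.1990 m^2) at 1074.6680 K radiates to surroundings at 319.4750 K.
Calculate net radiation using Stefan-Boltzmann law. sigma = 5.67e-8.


T^4 = 1.3338e+12
Tsurr^4 = 1.0417e+10
Q = 0.1530 * 5.67e-8 * 4.1990 * 1.3234e+12 = 48207.2641 W

48207.2641 W


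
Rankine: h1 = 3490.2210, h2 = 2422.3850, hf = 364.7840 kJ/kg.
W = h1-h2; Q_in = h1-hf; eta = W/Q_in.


W = 1067.8360 kJ/kg
Q_in = 3125.4370 kJ/kg
eta = 0.3417 = 34.1660%

eta = 34.1660%


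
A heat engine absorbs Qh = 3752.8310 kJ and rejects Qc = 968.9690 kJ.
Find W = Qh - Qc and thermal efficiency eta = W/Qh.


W = 3752.8310 - 968.9690 = 2783.8620 kJ
eta = 2783.8620 / 3752.8310 = 0.7418 = 74.1803%

W = 2783.8620 kJ, eta = 74.1803%


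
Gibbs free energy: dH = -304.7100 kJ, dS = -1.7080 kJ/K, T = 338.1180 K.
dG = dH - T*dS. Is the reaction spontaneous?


T*dS = 338.1180 * -1.7080 = -577.5055 kJ
dG = -304.7100 + 577.5055 = 272.7955 kJ (non-spontaneous)

dG = 272.7955 kJ, non-spontaneous


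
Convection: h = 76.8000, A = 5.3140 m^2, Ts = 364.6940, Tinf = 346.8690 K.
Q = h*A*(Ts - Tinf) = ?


dT = 17.8250 K
Q = 76.8000 * 5.3140 * 17.8250 = 7274.6534 W

7274.6534 W


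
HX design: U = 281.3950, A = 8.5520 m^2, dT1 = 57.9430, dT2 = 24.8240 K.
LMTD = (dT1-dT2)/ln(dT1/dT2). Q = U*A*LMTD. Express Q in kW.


LMTD = 39.0716 K
Q = 281.3950 * 8.5520 * 39.0716 = 94025.4262 W = 94.0254 kW

94.0254 kW


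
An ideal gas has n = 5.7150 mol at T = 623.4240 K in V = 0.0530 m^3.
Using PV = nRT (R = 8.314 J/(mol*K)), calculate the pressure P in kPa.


P = nRT/V = 5.7150 * 8.314 * 623.4240 / 0.0530
= 29621.6859 / 0.0530 = 558899.7336 Pa = 558.8997 kPa

558.8997 kPa


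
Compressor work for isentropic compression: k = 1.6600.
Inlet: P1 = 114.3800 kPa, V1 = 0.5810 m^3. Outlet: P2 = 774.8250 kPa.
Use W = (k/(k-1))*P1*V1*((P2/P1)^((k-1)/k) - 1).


(k-1)/k = 0.3976
(P2/P1)^exp = 2.1396
W = 2.5152 * 114.3800 * 0.5810 * (2.1396 - 1) = 190.4827 kJ

190.4827 kJ


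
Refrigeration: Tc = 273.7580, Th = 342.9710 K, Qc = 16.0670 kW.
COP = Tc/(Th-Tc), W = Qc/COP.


COP = 273.7580 / 69.2130 = 3.9553
W = 16.0670 / 3.9553 = 4.0621 kW

COP = 3.9553, W = 4.0621 kW


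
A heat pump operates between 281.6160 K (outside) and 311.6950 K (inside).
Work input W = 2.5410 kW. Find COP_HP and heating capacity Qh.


COP = 311.6950 / 30.0790 = 10.3625
Qh = 10.3625 * 2.5410 = 26.3312 kW

COP = 10.3625, Qh = 26.3312 kW


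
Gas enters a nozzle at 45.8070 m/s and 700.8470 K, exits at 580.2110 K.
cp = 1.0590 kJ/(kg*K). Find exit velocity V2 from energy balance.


dT = 120.6360 K
2*cp*1000*dT = 255507.0480
V1^2 = 2098.2812
V2 = sqrt(257605.3292) = 507.5484 m/s

507.5484 m/s


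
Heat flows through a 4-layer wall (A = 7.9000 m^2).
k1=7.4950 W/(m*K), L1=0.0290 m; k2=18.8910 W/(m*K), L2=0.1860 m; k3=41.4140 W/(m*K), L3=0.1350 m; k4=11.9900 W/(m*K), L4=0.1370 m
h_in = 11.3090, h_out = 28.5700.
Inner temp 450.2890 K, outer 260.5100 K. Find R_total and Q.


R_conv_in = 1/(11.3090*7.9000) = 0.0112
R_1 = 0.0290/(7.4950*7.9000) = 0.0005
R_2 = 0.1860/(18.8910*7.9000) = 0.0012
R_3 = 0.1350/(41.4140*7.9000) = 0.0004
R_4 = 0.1370/(11.9900*7.9000) = 0.0014
R_conv_out = 1/(28.5700*7.9000) = 0.0044
R_total = 0.0192 K/W
Q = 189.7790 / 0.0192 = 9874.6840 W

R_total = 0.0192 K/W, Q = 9874.6840 W


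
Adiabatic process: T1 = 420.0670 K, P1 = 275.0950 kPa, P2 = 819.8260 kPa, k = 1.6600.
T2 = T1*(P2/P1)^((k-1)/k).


(k-1)/k = 0.3976
(P2/P1)^exp = 1.5437
T2 = 420.0670 * 1.5437 = 648.4424 K

648.4424 K


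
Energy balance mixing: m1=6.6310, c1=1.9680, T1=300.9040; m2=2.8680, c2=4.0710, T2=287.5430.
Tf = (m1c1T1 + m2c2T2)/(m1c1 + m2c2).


num = 7283.9845
den = 24.7254
Tf = 294.5948 K

294.5948 K


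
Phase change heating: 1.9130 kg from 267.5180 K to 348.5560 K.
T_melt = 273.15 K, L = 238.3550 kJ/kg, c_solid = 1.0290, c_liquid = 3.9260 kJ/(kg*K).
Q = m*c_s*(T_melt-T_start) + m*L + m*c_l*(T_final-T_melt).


Q1 (sensible, solid) = 1.9130 * 1.0290 * 5.6320 = 11.0865 kJ
Q2 (latent) = 1.9130 * 238.3550 = 455.9731 kJ
Q3 (sensible, liquid) = 1.9130 * 3.9260 * 75.4060 = 566.3321 kJ
Q_total = 1033.3917 kJ

1033.3917 kJ


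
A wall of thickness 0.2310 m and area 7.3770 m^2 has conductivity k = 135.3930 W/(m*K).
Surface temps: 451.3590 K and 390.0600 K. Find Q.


dT = 61.2990 K
Q = 135.3930 * 7.3770 * 61.2990 / 0.2310 = 265043.6505 W

265043.6505 W


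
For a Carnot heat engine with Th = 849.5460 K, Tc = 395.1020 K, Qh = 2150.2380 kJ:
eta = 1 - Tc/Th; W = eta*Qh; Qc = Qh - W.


eta = 1 - 395.1020/849.5460 = 0.5349
W = 0.5349 * 2150.2380 = 1150.2176 kJ
Qc = 2150.2380 - 1150.2176 = 1000.0204 kJ

eta = 53.4926%, W = 1150.2176 kJ, Qc = 1000.0204 kJ


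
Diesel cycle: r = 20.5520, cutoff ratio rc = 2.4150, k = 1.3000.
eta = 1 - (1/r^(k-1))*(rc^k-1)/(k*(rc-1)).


r^(k-1) = 2.4766
rc^k = 3.1462
eta = 0.5289 = 52.8889%

52.8889%


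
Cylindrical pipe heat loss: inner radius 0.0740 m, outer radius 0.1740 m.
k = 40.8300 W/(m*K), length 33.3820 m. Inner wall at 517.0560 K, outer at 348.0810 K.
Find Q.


dT = 168.9750 K
ln(ro/ri) = 0.8550
Q = 2*pi*40.8300*33.3820*168.9750 / 0.8550 = 1692516.5199 W

1692516.5199 W


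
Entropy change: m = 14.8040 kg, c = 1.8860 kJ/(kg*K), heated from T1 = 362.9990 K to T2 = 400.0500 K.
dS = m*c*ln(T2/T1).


T2/T1 = 1.1021
ln(T2/T1) = 0.0972
dS = 14.8040 * 1.8860 * 0.0972 = 2.7136 kJ/K

2.7136 kJ/K


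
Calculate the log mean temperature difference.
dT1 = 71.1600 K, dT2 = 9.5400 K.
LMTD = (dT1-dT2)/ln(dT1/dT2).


dT1/dT2 = 7.4591
ln(dT1/dT2) = 2.0094
LMTD = 61.6200 / 2.0094 = 30.6653 K

30.6653 K


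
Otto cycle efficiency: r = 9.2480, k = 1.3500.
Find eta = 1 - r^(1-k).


r^(k-1) = 2.1783
eta = 1 - 1/2.1783 = 0.5409 = 54.0925%

54.0925%


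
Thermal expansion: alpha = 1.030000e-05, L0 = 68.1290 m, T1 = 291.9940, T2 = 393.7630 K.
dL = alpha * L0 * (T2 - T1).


dT = 101.7690 K
dL = 1.030000e-05 * 68.1290 * 101.7690 = 0.071414 m
L_final = 68.200414 m

dL = 0.071414 m


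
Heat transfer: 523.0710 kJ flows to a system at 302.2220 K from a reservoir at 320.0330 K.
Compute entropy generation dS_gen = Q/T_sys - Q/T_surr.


dS_sys = 523.0710/302.2220 = 1.7308 kJ/K
dS_surr = -523.0710/320.0330 = -1.6344 kJ/K
dS_gen = 1.7308 - 1.6344 = 0.0963 kJ/K (irreversible)

dS_gen = 0.0963 kJ/K, irreversible


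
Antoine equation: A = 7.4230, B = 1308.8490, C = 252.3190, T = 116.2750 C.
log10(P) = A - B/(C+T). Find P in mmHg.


C+T = 368.5940
B/(C+T) = 3.5509
log10(P) = 7.4230 - 3.5509 = 3.8721
P = 10^3.8721 = 7448.6362 mmHg

7448.6362 mmHg


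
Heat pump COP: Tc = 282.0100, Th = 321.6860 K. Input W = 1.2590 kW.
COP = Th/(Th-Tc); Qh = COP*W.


COP = 321.6860 / 39.6760 = 8.1078
Qh = 8.1078 * 1.2590 = 10.2077 kW

COP = 8.1078, Qh = 10.2077 kW


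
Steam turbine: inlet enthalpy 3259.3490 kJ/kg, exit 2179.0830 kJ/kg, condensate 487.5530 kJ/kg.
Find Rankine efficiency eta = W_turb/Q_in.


W = 1080.2660 kJ/kg
Q_in = 2771.7960 kJ/kg
eta = 0.3897 = 38.9735%

eta = 38.9735%


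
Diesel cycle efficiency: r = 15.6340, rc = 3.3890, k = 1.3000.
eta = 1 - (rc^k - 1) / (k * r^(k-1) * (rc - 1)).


r^(k-1) = 2.2815
rc^k = 4.8876
eta = 0.4513 = 45.1347%

45.1347%


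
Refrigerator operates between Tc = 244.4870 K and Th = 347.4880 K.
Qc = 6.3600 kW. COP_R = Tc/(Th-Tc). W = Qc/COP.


COP = 244.4870 / 103.0010 = 2.3736
W = 6.3600 / 2.3736 = 2.6794 kW

COP = 2.3736, W = 2.6794 kW


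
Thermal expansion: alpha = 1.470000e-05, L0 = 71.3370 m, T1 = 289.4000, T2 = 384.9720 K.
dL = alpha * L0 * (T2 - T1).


dT = 95.5720 K
dL = 1.470000e-05 * 71.3370 * 95.5720 = 0.100222 m
L_final = 71.437222 m

dL = 0.100222 m


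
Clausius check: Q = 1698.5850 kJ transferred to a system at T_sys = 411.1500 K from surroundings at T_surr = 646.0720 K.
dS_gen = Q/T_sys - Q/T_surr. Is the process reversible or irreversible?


dS_sys = 1698.5850/411.1500 = 4.1313 kJ/K
dS_surr = -1698.5850/646.0720 = -2.6291 kJ/K
dS_gen = 4.1313 - 2.6291 = 1.5022 kJ/K (irreversible)

dS_gen = 1.5022 kJ/K, irreversible


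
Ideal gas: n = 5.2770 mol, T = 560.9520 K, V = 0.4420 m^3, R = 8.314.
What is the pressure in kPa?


P = nRT/V = 5.2770 * 8.314 * 560.9520 / 0.4420
= 24610.6348 / 0.4420 = 55680.1691 Pa = 55.6802 kPa

55.6802 kPa


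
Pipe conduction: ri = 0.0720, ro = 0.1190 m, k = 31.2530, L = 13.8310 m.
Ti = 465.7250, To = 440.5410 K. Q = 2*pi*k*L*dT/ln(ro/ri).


dT = 25.1840 K
ln(ro/ri) = 0.5025
Q = 2*pi*31.2530*13.8310*25.1840 / 0.5025 = 136128.9980 W

136128.9980 W


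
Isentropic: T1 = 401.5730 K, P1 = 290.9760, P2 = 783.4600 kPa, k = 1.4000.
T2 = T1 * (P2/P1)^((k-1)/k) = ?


(k-1)/k = 0.2857
(P2/P1)^exp = 1.3271
T2 = 401.5730 * 1.3271 = 532.9264 K

532.9264 K


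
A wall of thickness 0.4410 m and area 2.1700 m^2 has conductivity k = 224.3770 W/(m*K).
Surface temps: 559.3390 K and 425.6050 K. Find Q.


dT = 133.7340 K
Q = 224.3770 * 2.1700 * 133.7340 / 0.4410 = 147652.6739 W

147652.6739 W


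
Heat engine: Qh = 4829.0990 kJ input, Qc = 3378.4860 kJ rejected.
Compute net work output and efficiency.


W = 4829.0990 - 3378.4860 = 1450.6130 kJ
eta = 1450.6130 / 4829.0990 = 0.3004 = 30.0390%

W = 1450.6130 kJ, eta = 30.0390%


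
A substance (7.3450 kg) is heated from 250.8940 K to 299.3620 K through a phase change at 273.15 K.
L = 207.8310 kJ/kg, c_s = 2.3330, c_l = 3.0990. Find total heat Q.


Q1 (sensible, solid) = 7.3450 * 2.3330 * 22.2560 = 381.3763 kJ
Q2 (latent) = 7.3450 * 207.8310 = 1526.5187 kJ
Q3 (sensible, liquid) = 7.3450 * 3.0990 * 26.2120 = 596.6416 kJ
Q_total = 2504.5366 kJ

2504.5366 kJ


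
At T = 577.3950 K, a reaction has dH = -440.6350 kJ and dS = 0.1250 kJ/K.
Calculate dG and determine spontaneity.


T*dS = 577.3950 * 0.1250 = 72.1744 kJ
dG = -440.6350 - 72.1744 = -512.8094 kJ (spontaneous)

dG = -512.8094 kJ, spontaneous


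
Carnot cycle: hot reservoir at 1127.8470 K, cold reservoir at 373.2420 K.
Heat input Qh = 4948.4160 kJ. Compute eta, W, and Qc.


eta = 1 - 373.2420/1127.8470 = 0.6691
W = 0.6691 * 4948.4160 = 3310.8209 kJ
Qc = 4948.4160 - 3310.8209 = 1637.5951 kJ

eta = 66.9067%, W = 3310.8209 kJ, Qc = 1637.5951 kJ


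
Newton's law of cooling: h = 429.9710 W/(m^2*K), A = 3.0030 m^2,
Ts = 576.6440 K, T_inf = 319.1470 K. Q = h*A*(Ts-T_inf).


dT = 257.4970 K
Q = 429.9710 * 3.0030 * 257.4970 = 332480.8765 W

332480.8765 W


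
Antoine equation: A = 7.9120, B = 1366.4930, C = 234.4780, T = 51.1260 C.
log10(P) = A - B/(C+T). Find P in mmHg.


C+T = 285.6040
B/(C+T) = 4.7846
log10(P) = 7.9120 - 4.7846 = 3.1274
P = 10^3.1274 = 1340.9965 mmHg

1340.9965 mmHg


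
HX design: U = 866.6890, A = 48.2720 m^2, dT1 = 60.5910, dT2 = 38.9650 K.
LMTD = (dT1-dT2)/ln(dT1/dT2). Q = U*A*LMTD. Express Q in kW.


LMTD = 48.9849 K
Q = 866.6890 * 48.2720 * 48.9849 = 2049374.0086 W = 2049.3740 kW

2049.3740 kW


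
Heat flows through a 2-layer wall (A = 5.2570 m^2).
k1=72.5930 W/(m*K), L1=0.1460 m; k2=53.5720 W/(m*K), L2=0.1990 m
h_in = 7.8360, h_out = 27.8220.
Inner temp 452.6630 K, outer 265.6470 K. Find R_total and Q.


R_conv_in = 1/(7.8360*5.2570) = 0.0243
R_1 = 0.1460/(72.5930*5.2570) = 0.0004
R_2 = 0.1990/(53.5720*5.2570) = 0.0007
R_conv_out = 1/(27.8220*5.2570) = 0.0068
R_total = 0.0322 K/W
Q = 187.0160 / 0.0322 = 5807.6295 W

R_total = 0.0322 K/W, Q = 5807.6295 W


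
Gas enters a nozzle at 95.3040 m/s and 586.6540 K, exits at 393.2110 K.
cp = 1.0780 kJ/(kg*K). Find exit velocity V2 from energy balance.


dT = 193.4430 K
2*cp*1000*dT = 417063.1080
V1^2 = 9082.8524
V2 = sqrt(426145.9604) = 652.7986 m/s

652.7986 m/s


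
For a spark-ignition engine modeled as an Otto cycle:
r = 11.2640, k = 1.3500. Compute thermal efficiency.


r^(k-1) = 2.3340
eta = 1 - 1/2.3340 = 0.5715 = 57.1543%

57.1543%


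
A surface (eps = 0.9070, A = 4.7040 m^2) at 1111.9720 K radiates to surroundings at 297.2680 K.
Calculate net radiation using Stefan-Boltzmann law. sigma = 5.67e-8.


T^4 = 1.5289e+12
Tsurr^4 = 7.8090e+09
Q = 0.9070 * 5.67e-8 * 4.7040 * 1.5211e+12 = 367967.2584 W

367967.2584 W


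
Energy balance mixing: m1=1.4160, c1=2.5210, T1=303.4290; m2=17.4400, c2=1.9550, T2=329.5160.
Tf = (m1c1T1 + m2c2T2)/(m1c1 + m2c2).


num = 12318.0753
den = 37.6649
Tf = 327.0436 K

327.0436 K


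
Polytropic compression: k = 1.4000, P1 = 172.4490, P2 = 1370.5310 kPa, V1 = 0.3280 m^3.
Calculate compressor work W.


(k-1)/k = 0.2857
(P2/P1)^exp = 1.8080
W = 3.5000 * 172.4490 * 0.3280 * (1.8080 - 1) = 159.9689 kJ

159.9689 kJ


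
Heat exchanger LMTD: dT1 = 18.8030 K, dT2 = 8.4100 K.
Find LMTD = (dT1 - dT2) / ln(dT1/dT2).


dT1/dT2 = 2.2358
ln(dT1/dT2) = 0.8046
LMTD = 10.3930 / 0.8046 = 12.9171 K

12.9171 K


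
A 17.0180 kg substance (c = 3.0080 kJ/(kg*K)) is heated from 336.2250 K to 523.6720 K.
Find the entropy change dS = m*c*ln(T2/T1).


T2/T1 = 1.5575
ln(T2/T1) = 0.4431
dS = 17.0180 * 3.0080 * 0.4431 = 22.6816 kJ/K

22.6816 kJ/K


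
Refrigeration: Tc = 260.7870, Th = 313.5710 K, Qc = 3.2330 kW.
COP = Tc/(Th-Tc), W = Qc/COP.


COP = 260.7870 / 52.7840 = 4.9406
W = 3.2330 / 4.9406 = 0.6544 kW

COP = 4.9406, W = 0.6544 kW


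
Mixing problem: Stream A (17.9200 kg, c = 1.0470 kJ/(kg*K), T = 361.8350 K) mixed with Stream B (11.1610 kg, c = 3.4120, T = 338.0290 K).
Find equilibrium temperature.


num = 19661.4297
den = 56.8436
Tf = 345.8866 K

345.8866 K


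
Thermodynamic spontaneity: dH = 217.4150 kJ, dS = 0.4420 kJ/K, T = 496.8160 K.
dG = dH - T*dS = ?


T*dS = 496.8160 * 0.4420 = 219.5927 kJ
dG = 217.4150 - 219.5927 = -2.1777 kJ (spontaneous)

dG = -2.1777 kJ, spontaneous


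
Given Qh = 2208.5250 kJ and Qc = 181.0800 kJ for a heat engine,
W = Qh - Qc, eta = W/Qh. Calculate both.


W = 2208.5250 - 181.0800 = 2027.4450 kJ
eta = 2027.4450 / 2208.5250 = 0.9180 = 91.8009%

W = 2027.4450 kJ, eta = 91.8009%


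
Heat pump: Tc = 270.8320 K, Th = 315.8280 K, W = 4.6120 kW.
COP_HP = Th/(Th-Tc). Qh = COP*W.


COP = 315.8280 / 44.9960 = 7.0190
Qh = 7.0190 * 4.6120 = 32.3717 kW

COP = 7.0190, Qh = 32.3717 kW


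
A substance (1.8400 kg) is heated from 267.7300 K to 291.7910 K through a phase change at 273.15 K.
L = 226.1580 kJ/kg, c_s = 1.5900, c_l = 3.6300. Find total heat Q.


Q1 (sensible, solid) = 1.8400 * 1.5900 * 5.4200 = 15.8568 kJ
Q2 (latent) = 1.8400 * 226.1580 = 416.1307 kJ
Q3 (sensible, liquid) = 1.8400 * 3.6300 * 18.6410 = 124.5070 kJ
Q_total = 556.4944 kJ

556.4944 kJ


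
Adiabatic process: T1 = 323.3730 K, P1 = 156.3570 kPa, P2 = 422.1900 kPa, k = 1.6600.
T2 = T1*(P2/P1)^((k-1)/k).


(k-1)/k = 0.3976
(P2/P1)^exp = 1.4843
T2 = 323.3730 * 1.4843 = 479.9771 K

479.9771 K


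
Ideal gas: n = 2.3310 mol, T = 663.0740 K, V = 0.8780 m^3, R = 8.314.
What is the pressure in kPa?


P = nRT/V = 2.3310 * 8.314 * 663.0740 / 0.8780
= 12850.3304 / 0.8780 = 14635.9116 Pa = 14.6359 kPa

14.6359 kPa


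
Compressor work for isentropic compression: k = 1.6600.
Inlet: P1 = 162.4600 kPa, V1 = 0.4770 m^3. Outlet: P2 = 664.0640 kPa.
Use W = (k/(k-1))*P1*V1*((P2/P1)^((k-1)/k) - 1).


(k-1)/k = 0.3976
(P2/P1)^exp = 1.7503
W = 2.5152 * 162.4600 * 0.4770 * (1.7503 - 1) = 146.2388 kJ

146.2388 kJ


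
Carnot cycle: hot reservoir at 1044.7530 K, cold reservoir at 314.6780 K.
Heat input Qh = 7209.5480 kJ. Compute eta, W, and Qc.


eta = 1 - 314.6780/1044.7530 = 0.6988
W = 0.6988 * 7209.5480 = 5038.0432 kJ
Qc = 7209.5480 - 5038.0432 = 2171.5048 kJ

eta = 69.8802%, W = 5038.0432 kJ, Qc = 2171.5048 kJ


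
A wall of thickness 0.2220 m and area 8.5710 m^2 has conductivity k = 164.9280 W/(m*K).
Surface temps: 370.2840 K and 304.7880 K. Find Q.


dT = 65.4960 K
Q = 164.9280 * 8.5710 * 65.4960 / 0.2220 = 417049.5823 W

417049.5823 W


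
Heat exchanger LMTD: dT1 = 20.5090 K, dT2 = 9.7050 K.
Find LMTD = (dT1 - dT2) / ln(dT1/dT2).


dT1/dT2 = 2.1132
ln(dT1/dT2) = 0.7482
LMTD = 10.8040 / 0.7482 = 14.4396 K

14.4396 K


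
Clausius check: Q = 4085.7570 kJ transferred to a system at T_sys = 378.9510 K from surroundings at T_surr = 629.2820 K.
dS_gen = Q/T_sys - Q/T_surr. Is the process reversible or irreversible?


dS_sys = 4085.7570/378.9510 = 10.7818 kJ/K
dS_surr = -4085.7570/629.2820 = -6.4927 kJ/K
dS_gen = 10.7818 - 6.4927 = 4.2890 kJ/K (irreversible)

dS_gen = 4.2890 kJ/K, irreversible


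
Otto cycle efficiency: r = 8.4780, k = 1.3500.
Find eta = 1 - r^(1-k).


r^(k-1) = 2.1130
eta = 1 - 1/2.1130 = 0.5267 = 52.6743%

52.6743%


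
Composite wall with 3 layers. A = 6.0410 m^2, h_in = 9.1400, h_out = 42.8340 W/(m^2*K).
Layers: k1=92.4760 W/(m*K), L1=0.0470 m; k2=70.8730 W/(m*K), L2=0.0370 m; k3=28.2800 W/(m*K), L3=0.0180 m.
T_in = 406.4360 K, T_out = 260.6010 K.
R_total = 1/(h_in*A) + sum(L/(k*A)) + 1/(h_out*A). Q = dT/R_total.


R_conv_in = 1/(9.1400*6.0410) = 0.0181
R_1 = 0.0470/(92.4760*6.0410) = 8.4132e-05
R_2 = 0.0370/(70.8730*6.0410) = 8.6420e-05
R_3 = 0.0180/(28.2800*6.0410) = 0.0001
R_conv_out = 1/(42.8340*6.0410) = 0.0039
R_total = 0.0223 K/W
Q = 145.8350 / 0.0223 = 6553.9104 W

R_total = 0.0223 K/W, Q = 6553.9104 W


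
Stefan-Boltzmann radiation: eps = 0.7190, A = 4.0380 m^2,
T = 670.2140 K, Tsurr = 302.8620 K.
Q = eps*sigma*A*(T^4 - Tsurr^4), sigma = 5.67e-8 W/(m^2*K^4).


T^4 = 2.0177e+11
Tsurr^4 = 8.4135e+09
Q = 0.7190 * 5.67e-8 * 4.0380 * 1.9336e+11 = 31829.8219 W

31829.8219 W


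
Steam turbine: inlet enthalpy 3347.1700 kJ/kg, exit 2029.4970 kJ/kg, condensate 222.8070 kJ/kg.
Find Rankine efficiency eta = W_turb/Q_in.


W = 1317.6730 kJ/kg
Q_in = 3124.3630 kJ/kg
eta = 0.4217 = 42.1741%

eta = 42.1741%


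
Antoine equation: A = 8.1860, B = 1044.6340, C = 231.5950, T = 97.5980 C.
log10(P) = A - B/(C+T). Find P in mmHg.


C+T = 329.1930
B/(C+T) = 3.1733
log10(P) = 8.1860 - 3.1733 = 5.0127
P = 10^5.0127 = 102963.2446 mmHg

102963.2446 mmHg


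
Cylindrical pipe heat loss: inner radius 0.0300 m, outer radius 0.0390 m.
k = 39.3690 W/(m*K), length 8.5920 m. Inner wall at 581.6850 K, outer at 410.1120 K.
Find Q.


dT = 171.5730 K
ln(ro/ri) = 0.2624
Q = 2*pi*39.3690*8.5920*171.5730 / 0.2624 = 1389865.5297 W

1389865.5297 W


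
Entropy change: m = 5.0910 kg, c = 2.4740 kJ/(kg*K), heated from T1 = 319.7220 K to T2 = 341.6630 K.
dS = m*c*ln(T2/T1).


T2/T1 = 1.0686
ln(T2/T1) = 0.0664
dS = 5.0910 * 2.4740 * 0.0664 = 0.8360 kJ/K

0.8360 kJ/K


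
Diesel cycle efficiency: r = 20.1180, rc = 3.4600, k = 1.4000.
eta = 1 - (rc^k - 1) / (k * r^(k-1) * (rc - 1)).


r^(k-1) = 3.3223
rc^k = 5.6847
eta = 0.5906 = 59.0566%

59.0566%


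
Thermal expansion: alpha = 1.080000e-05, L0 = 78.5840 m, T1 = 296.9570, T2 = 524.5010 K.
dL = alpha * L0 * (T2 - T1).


dT = 227.5440 K
dL = 1.080000e-05 * 78.5840 * 227.5440 = 0.193118 m
L_final = 78.777118 m

dL = 0.193118 m


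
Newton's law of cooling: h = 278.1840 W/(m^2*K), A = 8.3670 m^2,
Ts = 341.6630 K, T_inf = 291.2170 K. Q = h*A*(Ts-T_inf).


dT = 50.4460 K
Q = 278.1840 * 8.3670 * 50.4460 = 117416.3706 W

117416.3706 W


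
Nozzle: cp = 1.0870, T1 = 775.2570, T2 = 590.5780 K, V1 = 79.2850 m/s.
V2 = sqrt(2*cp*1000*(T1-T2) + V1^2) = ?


dT = 184.6790 K
2*cp*1000*dT = 401492.1460
V1^2 = 6286.1112
V2 = sqrt(407778.2572) = 638.5752 m/s

638.5752 m/s


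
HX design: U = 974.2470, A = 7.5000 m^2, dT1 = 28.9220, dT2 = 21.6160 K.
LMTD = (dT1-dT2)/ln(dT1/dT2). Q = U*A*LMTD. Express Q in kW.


LMTD = 25.0920 K
Q = 974.2470 * 7.5000 * 25.0920 = 183343.3729 W = 183.3434 kW

183.3434 kW


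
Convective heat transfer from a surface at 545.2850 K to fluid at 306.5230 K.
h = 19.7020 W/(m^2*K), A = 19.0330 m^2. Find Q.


dT = 238.7620 K
Q = 19.7020 * 19.0330 * 238.7620 = 89532.9245 W

89532.9245 W


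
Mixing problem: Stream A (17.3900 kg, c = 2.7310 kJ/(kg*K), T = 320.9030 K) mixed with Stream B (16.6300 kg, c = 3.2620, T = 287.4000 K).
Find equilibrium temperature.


num = 30830.9592
den = 101.7391
Tf = 303.0393 K

303.0393 K


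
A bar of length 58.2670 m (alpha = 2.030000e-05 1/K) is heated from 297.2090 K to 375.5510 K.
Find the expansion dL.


dT = 78.3420 K
dL = 2.030000e-05 * 58.2670 * 78.3420 = 0.092664 m
L_final = 58.359664 m

dL = 0.092664 m


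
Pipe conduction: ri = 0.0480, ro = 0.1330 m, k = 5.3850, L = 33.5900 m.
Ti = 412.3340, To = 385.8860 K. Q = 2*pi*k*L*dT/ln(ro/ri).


dT = 26.4480 K
ln(ro/ri) = 1.0191
Q = 2*pi*5.3850*33.5900*26.4480 / 1.0191 = 29493.8257 W

29493.8257 W


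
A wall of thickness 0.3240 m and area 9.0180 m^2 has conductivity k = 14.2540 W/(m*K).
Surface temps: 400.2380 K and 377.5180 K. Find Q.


dT = 22.7200 K
Q = 14.2540 * 9.0180 * 22.7200 / 0.3240 = 9013.8495 W

9013.8495 W


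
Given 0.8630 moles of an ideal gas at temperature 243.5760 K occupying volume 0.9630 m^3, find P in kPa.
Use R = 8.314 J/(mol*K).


P = nRT/V = 0.8630 * 8.314 * 243.5760 / 0.9630
= 1747.6534 / 0.9630 = 1814.8011 Pa = 1.8148 kPa

1.8148 kPa


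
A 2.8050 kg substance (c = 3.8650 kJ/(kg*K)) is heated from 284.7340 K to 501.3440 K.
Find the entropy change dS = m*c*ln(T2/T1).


T2/T1 = 1.7607
ln(T2/T1) = 0.5657
dS = 2.8050 * 3.8650 * 0.5657 = 6.1333 kJ/K

6.1333 kJ/K


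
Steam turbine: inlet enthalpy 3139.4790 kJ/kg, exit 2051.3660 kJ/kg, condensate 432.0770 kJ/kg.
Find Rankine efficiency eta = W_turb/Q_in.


W = 1088.1130 kJ/kg
Q_in = 2707.4020 kJ/kg
eta = 0.4019 = 40.1903%

eta = 40.1903%


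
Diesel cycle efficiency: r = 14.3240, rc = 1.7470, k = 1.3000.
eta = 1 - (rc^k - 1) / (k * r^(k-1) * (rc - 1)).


r^(k-1) = 2.2224
rc^k = 2.0653
eta = 0.5064 = 50.6390%

50.6390%


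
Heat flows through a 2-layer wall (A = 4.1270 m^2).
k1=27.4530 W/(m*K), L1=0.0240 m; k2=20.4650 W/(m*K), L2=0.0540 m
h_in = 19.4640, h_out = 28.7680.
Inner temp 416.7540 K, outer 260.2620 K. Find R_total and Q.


R_conv_in = 1/(19.4640*4.1270) = 0.0124
R_1 = 0.0240/(27.4530*4.1270) = 0.0002
R_2 = 0.0540/(20.4650*4.1270) = 0.0006
R_conv_out = 1/(28.7680*4.1270) = 0.0084
R_total = 0.0217 K/W
Q = 156.4920 / 0.0217 = 7203.9936 W

R_total = 0.0217 K/W, Q = 7203.9936 W


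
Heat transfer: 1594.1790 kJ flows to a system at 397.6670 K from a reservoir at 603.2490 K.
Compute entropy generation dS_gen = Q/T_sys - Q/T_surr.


dS_sys = 1594.1790/397.6670 = 4.0088 kJ/K
dS_surr = -1594.1790/603.2490 = -2.6427 kJ/K
dS_gen = 4.0088 - 2.6427 = 1.3662 kJ/K (irreversible)

dS_gen = 1.3662 kJ/K, irreversible


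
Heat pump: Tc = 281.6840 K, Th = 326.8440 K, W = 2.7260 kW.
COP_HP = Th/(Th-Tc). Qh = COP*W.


COP = 326.8440 / 45.1600 = 7.2375
Qh = 7.2375 * 2.7260 = 19.7293 kW

COP = 7.2375, Qh = 19.7293 kW


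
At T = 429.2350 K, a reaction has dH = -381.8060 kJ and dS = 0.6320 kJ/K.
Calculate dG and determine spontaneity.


T*dS = 429.2350 * 0.6320 = 271.2765 kJ
dG = -381.8060 - 271.2765 = -653.0825 kJ (spontaneous)

dG = -653.0825 kJ, spontaneous


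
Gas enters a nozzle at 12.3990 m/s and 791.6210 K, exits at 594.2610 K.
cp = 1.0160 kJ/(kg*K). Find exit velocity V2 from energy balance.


dT = 197.3600 K
2*cp*1000*dT = 401035.5200
V1^2 = 153.7352
V2 = sqrt(401189.2552) = 633.3950 m/s

633.3950 m/s


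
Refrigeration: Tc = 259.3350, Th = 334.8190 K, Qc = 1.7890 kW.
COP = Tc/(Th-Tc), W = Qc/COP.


COP = 259.3350 / 75.4840 = 3.4356
W = 1.7890 / 3.4356 = 0.5207 kW

COP = 3.4356, W = 0.5207 kW


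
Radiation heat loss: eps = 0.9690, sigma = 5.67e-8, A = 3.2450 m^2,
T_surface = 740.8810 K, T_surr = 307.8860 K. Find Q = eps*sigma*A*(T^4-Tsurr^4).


T^4 = 3.0130e+11
Tsurr^4 = 8.9859e+09
Q = 0.9690 * 5.67e-8 * 3.2450 * 2.9231e+11 = 52115.3780 W

52115.3780 W


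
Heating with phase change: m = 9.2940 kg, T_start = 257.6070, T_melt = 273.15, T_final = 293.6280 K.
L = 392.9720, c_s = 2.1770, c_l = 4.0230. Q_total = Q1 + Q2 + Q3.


Q1 (sensible, solid) = 9.2940 * 2.1770 * 15.5430 = 314.4821 kJ
Q2 (latent) = 9.2940 * 392.9720 = 3652.2818 kJ
Q3 (sensible, liquid) = 9.2940 * 4.0230 * 20.4780 = 765.6675 kJ
Q_total = 4732.4314 kJ

4732.4314 kJ


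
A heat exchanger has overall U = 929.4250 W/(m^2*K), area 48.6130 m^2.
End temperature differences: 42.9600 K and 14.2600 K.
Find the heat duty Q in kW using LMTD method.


LMTD = 26.0244 K
Q = 929.4250 * 48.6130 * 26.0244 = 1175838.2040 W = 1175.8382 kW

1175.8382 kW


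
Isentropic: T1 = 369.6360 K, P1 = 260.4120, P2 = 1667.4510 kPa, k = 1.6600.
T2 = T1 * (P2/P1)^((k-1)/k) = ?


(k-1)/k = 0.3976
(P2/P1)^exp = 2.0923
T2 = 369.6360 * 2.0923 = 773.3712 K

773.3712 K


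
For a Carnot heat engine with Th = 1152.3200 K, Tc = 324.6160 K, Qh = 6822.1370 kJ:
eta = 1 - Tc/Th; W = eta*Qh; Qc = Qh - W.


eta = 1 - 324.6160/1152.3200 = 0.7183
W = 0.7183 * 6822.1370 = 4900.2969 kJ
Qc = 6822.1370 - 4900.2969 = 1921.8401 kJ

eta = 71.8294%, W = 4900.2969 kJ, Qc = 1921.8401 kJ


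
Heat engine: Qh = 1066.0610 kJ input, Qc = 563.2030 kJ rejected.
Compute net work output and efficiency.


W = 1066.0610 - 563.2030 = 502.8580 kJ
eta = 502.8580 / 1066.0610 = 0.4717 = 47.1697%

W = 502.8580 kJ, eta = 47.1697%


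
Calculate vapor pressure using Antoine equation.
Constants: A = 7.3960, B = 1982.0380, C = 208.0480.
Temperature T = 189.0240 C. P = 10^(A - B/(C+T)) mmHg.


C+T = 397.0720
B/(C+T) = 4.9916
log10(P) = 7.3960 - 4.9916 = 2.4044
P = 10^2.4044 = 253.7267 mmHg

253.7267 mmHg


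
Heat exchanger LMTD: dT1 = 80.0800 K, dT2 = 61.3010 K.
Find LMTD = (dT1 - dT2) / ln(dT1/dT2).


dT1/dT2 = 1.3063
ln(dT1/dT2) = 0.2672
LMTD = 18.7790 / 0.2672 = 70.2728 K

70.2728 K


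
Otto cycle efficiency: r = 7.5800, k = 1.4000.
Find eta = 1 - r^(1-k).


r^(k-1) = 2.2484
eta = 1 - 1/2.2484 = 0.5552 = 55.5233%

55.5233%


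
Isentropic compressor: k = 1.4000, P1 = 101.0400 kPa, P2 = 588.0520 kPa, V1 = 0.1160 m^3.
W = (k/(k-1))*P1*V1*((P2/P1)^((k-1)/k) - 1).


(k-1)/k = 0.2857
(P2/P1)^exp = 1.6541
W = 3.5000 * 101.0400 * 0.1160 * (1.6541 - 1) = 26.8307 kJ

26.8307 kJ


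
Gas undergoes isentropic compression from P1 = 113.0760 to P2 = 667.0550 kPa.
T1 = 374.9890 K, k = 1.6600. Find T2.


(k-1)/k = 0.3976
(P2/P1)^exp = 2.0252
T2 = 374.9890 * 2.0252 = 759.4124 K

759.4124 K


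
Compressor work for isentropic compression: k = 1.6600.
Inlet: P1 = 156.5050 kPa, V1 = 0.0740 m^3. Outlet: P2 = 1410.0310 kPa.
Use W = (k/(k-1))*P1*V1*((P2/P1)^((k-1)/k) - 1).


(k-1)/k = 0.3976
(P2/P1)^exp = 2.3965
W = 2.5152 * 156.5050 * 0.0740 * (2.3965 - 1) = 40.6789 kJ

40.6789 kJ


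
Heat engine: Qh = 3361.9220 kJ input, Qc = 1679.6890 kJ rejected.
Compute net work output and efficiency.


W = 3361.9220 - 1679.6890 = 1682.2330 kJ
eta = 1682.2330 / 3361.9220 = 0.5004 = 50.0378%

W = 1682.2330 kJ, eta = 50.0378%


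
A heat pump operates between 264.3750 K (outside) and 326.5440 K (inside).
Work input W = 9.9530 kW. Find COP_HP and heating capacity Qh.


COP = 326.5440 / 62.1690 = 5.2525
Qh = 5.2525 * 9.9530 = 52.2783 kW

COP = 5.2525, Qh = 52.2783 kW


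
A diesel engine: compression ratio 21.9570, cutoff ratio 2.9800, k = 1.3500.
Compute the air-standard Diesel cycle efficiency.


r^(k-1) = 2.9482
rc^k = 4.3671
eta = 0.5727 = 57.2727%

57.2727%


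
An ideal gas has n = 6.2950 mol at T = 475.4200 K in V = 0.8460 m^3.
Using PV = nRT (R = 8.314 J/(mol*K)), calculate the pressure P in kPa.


P = nRT/V = 6.2950 * 8.314 * 475.4200 / 0.8460
= 24881.8806 / 0.8460 = 29411.2064 Pa = 29.4112 kPa

29.4112 kPa


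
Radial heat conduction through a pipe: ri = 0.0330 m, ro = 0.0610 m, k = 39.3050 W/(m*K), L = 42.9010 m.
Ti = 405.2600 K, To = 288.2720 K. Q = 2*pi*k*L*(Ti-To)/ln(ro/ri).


dT = 116.9880 K
ln(ro/ri) = 0.6144
Q = 2*pi*39.3050*42.9010*116.9880 / 0.6144 = 2017478.9579 W

2017478.9579 W


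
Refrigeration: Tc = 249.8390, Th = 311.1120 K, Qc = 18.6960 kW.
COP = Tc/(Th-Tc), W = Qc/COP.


COP = 249.8390 / 61.2730 = 4.0775
W = 18.6960 / 4.0775 = 4.5852 kW

COP = 4.0775, W = 4.5852 kW


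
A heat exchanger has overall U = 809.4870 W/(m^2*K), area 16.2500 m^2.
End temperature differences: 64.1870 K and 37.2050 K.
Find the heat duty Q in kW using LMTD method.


LMTD = 49.4758 K
Q = 809.4870 * 16.2500 * 49.4758 = 650812.7644 W = 650.8128 kW

650.8128 kW


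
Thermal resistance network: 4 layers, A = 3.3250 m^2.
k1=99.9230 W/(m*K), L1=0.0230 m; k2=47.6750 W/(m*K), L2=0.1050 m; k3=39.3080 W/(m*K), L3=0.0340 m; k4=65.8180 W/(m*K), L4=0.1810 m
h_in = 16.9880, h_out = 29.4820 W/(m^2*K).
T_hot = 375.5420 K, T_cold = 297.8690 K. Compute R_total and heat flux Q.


R_conv_in = 1/(16.9880*3.3250) = 0.0177
R_1 = 0.0230/(99.9230*3.3250) = 6.9226e-05
R_2 = 0.1050/(47.6750*3.3250) = 0.0007
R_3 = 0.0340/(39.3080*3.3250) = 0.0003
R_4 = 0.1810/(65.8180*3.3250) = 0.0008
R_conv_out = 1/(29.4820*3.3250) = 0.0102
R_total = 0.0297 K/W
Q = 77.6730 / 0.0297 = 2613.1583 W

R_total = 0.0297 K/W, Q = 2613.1583 W


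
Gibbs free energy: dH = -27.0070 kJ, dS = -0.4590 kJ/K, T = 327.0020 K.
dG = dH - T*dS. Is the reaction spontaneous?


T*dS = 327.0020 * -0.4590 = -150.0939 kJ
dG = -27.0070 + 150.0939 = 123.0869 kJ (non-spontaneous)

dG = 123.0869 kJ, non-spontaneous


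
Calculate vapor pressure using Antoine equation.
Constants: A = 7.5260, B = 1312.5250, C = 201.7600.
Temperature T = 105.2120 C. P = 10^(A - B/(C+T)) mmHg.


C+T = 306.9720
B/(C+T) = 4.2757
log10(P) = 7.5260 - 4.2757 = 3.2503
P = 10^3.2503 = 1779.4439 mmHg

1779.4439 mmHg


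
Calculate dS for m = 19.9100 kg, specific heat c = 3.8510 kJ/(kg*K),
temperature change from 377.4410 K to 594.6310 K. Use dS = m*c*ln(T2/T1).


T2/T1 = 1.5754
ln(T2/T1) = 0.4545
dS = 19.9100 * 3.8510 * 0.4545 = 34.8501 kJ/K

34.8501 kJ/K


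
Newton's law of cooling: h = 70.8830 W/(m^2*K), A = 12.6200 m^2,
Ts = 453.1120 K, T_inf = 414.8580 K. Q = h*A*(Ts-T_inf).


dT = 38.2540 K
Q = 70.8830 * 12.6200 * 38.2540 = 34219.8655 W

34219.8655 W


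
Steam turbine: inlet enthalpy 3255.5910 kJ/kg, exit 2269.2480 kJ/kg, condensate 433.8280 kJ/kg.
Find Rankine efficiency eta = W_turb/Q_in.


W = 986.3430 kJ/kg
Q_in = 2821.7630 kJ/kg
eta = 0.3495 = 34.9548%

eta = 34.9548%
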